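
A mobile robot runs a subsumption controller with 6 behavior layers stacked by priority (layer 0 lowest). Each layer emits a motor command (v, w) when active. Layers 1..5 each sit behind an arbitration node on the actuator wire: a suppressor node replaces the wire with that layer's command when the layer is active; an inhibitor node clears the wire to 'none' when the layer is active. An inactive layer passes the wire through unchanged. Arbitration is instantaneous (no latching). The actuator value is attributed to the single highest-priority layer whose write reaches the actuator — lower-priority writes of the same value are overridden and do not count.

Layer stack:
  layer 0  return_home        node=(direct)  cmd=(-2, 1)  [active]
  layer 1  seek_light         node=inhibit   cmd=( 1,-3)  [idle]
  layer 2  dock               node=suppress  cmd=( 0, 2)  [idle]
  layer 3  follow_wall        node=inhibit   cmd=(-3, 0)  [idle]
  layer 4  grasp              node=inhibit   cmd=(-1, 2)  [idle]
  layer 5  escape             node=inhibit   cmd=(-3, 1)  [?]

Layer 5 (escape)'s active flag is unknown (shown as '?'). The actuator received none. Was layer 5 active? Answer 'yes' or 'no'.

yes

If layer 5 is active=yes:
  actuator would be none
If layer 5 is active=no:
  actuator would be (-2, 1)
Observed none, so layer 5 was active.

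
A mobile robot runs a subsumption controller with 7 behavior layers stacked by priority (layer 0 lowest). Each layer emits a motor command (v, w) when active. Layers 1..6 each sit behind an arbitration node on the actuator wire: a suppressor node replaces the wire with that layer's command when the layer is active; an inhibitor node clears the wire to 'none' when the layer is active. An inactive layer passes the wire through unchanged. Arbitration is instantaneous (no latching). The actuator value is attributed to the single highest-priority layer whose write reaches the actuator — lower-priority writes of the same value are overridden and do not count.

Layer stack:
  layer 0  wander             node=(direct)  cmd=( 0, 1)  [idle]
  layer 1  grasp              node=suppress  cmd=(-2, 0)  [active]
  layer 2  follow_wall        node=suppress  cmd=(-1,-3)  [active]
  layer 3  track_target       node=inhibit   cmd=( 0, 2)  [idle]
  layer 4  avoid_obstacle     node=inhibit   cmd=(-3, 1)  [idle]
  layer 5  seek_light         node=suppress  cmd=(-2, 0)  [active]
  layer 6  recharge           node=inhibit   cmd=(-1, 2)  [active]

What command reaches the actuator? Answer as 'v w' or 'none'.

none

L0 wander: idle → wire = none
L1 grasp: active, suppressor → wire = (-2, 0)
L2 follow_wall: active, suppressor → wire = (-1, -3)
L3 track_target: idle → wire stays (-1, -3)
L4 avoid_obstacle: idle → wire stays (-1, -3)
L5 seek_light: active, suppressor → wire = (-2, 0)
L6 recharge: active, inhibitor → wire = none
actuator = none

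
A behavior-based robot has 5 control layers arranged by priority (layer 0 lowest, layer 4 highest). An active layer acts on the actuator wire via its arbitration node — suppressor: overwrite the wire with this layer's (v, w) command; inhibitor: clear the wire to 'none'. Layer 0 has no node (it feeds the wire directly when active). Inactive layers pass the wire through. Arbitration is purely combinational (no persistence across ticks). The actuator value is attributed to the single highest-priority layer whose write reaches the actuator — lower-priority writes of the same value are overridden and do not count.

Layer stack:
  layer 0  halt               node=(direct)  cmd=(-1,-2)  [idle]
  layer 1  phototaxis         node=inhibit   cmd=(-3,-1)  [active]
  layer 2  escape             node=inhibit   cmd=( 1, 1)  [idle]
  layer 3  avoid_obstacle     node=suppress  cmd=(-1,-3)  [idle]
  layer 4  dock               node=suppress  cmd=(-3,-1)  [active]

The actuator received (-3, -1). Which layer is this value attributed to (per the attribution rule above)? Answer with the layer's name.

[0] halt off; wire := none
[1] phototaxis on (inhibit); wire := none
[2] escape off; pass none
[3] avoid_obstacle off; pass none
[4] dock on (suppress); wire := (-3, -1)
output (-3, -1)
last writer: layer 4 = dock

dock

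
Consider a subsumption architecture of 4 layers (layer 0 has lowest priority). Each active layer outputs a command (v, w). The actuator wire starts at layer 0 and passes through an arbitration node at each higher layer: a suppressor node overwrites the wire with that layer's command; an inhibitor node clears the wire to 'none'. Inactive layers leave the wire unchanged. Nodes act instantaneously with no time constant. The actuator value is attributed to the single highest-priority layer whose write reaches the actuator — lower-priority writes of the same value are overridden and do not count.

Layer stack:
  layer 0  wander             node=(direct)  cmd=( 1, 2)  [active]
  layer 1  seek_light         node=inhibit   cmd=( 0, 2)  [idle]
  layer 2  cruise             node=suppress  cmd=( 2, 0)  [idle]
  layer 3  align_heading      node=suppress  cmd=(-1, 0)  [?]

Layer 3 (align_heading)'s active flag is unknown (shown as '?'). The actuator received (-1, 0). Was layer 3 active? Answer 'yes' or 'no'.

yes

If layer 3 is active=yes:
  actuator would be (-1, 0)
If layer 3 is active=no:
  actuator would be (1, 2)
Observed (-1, 0), so layer 3 was active.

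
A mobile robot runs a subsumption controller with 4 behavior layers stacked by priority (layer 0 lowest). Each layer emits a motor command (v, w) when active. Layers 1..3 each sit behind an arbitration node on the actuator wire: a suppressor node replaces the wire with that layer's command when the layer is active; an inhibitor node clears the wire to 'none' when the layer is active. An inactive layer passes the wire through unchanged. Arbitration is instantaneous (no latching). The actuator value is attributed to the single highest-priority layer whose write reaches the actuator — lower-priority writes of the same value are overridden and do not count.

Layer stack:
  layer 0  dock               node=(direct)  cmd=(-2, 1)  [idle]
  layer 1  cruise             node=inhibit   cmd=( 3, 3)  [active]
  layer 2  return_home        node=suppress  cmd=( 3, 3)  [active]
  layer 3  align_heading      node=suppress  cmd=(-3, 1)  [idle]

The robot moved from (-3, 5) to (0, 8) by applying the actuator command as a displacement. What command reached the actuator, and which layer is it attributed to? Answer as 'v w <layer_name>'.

3 3 return_home

displacement = (0, 8) − (-3, 5) = (3, 3)
L0 dock: idle → wire = none
L1 cruise: active, inhibitor → wire = none
L2 return_home: active, suppressor → wire = (3, 3)
L3 align_heading: idle → wire stays (3, 3)
actuator = (3, 3) — from layer 2 (return_home)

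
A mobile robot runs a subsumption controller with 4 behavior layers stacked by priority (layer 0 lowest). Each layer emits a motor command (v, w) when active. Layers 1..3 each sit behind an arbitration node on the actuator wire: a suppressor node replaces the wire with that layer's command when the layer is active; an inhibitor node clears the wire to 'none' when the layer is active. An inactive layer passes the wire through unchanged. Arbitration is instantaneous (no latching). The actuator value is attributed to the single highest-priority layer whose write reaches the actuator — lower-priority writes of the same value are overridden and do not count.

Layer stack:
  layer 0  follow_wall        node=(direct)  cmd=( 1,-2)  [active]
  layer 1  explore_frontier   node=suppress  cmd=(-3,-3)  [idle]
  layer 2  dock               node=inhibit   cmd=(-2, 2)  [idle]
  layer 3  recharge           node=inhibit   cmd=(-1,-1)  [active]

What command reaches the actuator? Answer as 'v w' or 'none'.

none

layer 0 (follow_wall) active — direct: (1, -2)
layer 1 (explore_frontier) idle — unchanged: (1, -2)
layer 2 (dock) idle — unchanged: (1, -2)
layer 3 (recharge) active — inhibits: none
→ actuator none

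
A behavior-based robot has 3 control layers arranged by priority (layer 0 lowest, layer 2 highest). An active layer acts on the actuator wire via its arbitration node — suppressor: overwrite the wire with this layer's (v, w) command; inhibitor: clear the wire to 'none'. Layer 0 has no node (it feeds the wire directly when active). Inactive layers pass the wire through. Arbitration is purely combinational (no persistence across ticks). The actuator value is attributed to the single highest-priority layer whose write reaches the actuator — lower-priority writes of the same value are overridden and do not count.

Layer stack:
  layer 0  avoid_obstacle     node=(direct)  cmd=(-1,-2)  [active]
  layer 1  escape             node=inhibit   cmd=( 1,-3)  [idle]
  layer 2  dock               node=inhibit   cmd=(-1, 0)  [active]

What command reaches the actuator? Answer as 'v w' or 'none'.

[0] avoid_obstacle on; wire := (-1, -2)
[1] escape off; pass (-1, -2)
[2] dock on (inhibit); wire := none
output none

none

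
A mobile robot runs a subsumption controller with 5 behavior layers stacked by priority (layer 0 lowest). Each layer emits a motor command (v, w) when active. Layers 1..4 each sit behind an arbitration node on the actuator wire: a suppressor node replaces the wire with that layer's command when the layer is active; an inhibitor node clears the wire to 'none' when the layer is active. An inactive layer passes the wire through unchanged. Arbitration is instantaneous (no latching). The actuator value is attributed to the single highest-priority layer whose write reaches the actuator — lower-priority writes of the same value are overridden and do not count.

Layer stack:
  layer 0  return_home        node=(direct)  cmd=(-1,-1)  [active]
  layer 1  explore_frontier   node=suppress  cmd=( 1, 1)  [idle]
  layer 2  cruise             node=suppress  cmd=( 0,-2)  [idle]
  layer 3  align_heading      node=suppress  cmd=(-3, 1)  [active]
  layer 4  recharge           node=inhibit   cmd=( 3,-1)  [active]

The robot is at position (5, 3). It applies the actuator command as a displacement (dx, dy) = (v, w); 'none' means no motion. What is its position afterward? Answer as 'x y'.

5 3

layer 0 (return_home) active — direct: (-1, -1)
layer 1 (explore_frontier) idle — unchanged: (-1, -1)
layer 2 (cruise) idle — unchanged: (-1, -1)
layer 3 (align_heading) active — suppresses: (-3, 1)
layer 4 (recharge) active — inhibits: none
→ actuator none
position: (5, 3) + none = (5, 3)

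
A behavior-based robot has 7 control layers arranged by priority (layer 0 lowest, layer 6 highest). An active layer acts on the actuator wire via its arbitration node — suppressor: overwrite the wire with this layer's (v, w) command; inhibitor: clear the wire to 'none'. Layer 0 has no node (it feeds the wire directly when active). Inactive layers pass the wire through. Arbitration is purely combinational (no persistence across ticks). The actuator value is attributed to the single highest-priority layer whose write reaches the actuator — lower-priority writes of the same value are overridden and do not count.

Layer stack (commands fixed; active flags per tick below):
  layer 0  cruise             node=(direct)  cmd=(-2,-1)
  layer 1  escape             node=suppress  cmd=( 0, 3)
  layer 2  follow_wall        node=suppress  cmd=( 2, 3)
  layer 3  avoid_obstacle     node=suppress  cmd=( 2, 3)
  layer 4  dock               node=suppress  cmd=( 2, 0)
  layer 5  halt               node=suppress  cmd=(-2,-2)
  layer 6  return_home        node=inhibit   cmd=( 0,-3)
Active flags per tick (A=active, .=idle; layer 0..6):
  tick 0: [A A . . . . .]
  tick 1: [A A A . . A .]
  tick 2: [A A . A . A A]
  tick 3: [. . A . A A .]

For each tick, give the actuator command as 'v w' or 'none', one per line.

0 3
-2 -2
none
-2 -2

tick 0:
  layer 0 (cruise) active — direct: (-2, -1)
  layer 1 (escape) active — suppresses: (0, 3)
  layer 2 (follow_wall) idle — unchanged: (0, 3)
  layer 3 (avoid_obstacle) idle — unchanged: (0, 3)
  layer 4 (dock) idle — unchanged: (0, 3)
  layer 5 (halt) idle — unchanged: (0, 3)
  layer 6 (return_home) idle — unchanged: (0, 3)
  → actuator (0, 3)
tick 1:
  layer 0 (cruise) active — direct: (-2, -1)
  layer 1 (escape) active — suppresses: (0, 3)
  layer 2 (follow_wall) active — suppresses: (2, 3)
  layer 3 (avoid_obstacle) idle — unchanged: (2, 3)
  layer 4 (dock) idle — unchanged: (2, 3)
  layer 5 (halt) active — suppresses: (-2, -2)
  layer 6 (return_home) idle — unchanged: (-2, -2)
  → actuator (-2, -2)
tick 2:
  layer 0 (cruise) active — direct: (-2, -1)
  layer 1 (escape) active — suppresses: (0, 3)
  layer 2 (follow_wall) idle — unchanged: (0, 3)
  layer 3 (avoid_obstacle) active — suppresses: (2, 3)
  layer 4 (dock) idle — unchanged: (2, 3)
  layer 5 (halt) active — suppresses: (-2, -2)
  layer 6 (return_home) active — inhibits: none
  → actuator none
tick 3:
  layer 0 (cruise) idle — none
  layer 1 (escape) idle — unchanged: none
  layer 2 (follow_wall) active — suppresses: (2, 3)
  layer 3 (avoid_obstacle) idle — unchanged: (2, 3)
  layer 4 (dock) active — suppresses: (2, 0)
  layer 5 (halt) active — suppresses: (-2, -2)
  layer 6 (return_home) idle — unchanged: (-2, -2)
  → actuator (-2, -2)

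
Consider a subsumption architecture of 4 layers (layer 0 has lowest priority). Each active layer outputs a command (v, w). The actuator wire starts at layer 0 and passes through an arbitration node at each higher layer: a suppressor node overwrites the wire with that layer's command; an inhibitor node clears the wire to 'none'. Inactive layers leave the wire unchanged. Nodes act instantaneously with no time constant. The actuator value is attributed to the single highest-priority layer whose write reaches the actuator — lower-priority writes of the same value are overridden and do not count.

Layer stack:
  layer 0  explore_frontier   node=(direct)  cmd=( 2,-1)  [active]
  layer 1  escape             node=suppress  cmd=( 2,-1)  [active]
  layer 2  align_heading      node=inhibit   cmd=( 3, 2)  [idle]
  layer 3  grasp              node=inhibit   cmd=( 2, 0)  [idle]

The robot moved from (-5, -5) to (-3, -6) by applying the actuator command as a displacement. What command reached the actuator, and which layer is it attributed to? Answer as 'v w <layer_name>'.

displacement = (-3, -6) − (-5, -5) = (2, -1)
L0 explore_frontier: active, feeds wire = (2, -1)
L1 escape: active, suppressor → wire = (2, -1)
L2 align_heading: idle → wire stays (2, -1)
L3 grasp: idle → wire stays (2, -1)
actuator = (2, -1) — from layer 1 (escape)

2 -1 escape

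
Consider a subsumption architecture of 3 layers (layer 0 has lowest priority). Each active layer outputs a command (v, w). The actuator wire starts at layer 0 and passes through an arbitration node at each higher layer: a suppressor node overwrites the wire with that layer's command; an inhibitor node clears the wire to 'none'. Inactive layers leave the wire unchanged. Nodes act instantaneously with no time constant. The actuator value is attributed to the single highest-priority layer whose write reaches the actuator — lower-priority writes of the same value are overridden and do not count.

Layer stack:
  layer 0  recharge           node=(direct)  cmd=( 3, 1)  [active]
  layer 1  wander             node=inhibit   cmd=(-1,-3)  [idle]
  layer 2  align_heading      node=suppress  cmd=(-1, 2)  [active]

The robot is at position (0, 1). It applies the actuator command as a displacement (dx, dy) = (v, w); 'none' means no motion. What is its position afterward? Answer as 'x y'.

[0] recharge on; wire := (3, 1)
[1] wander off; pass (3, 1)
[2] align_heading on (suppress); wire := (-1, 2)
output (-1, 2)
position: (0, 1) + (-1, 2) = (-1, 3)

-1 3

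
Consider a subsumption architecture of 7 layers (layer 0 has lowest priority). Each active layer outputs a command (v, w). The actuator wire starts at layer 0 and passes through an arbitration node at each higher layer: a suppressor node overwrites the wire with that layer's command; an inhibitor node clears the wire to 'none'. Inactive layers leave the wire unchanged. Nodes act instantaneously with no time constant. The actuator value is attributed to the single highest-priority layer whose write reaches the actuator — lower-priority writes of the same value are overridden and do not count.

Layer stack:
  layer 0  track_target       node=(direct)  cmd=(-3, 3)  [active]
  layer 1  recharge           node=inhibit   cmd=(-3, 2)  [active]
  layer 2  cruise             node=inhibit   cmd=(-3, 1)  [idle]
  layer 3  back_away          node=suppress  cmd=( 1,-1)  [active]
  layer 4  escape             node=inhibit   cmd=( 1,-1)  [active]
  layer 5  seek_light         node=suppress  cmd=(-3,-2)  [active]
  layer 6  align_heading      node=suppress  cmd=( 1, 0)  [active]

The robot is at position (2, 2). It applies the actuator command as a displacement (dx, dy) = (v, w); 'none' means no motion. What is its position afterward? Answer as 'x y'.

3 2

layer 0 (track_target) active — direct: (-3, 3)
layer 1 (recharge) active — inhibits: none
layer 2 (cruise) idle — unchanged: none
layer 3 (back_away) active — suppresses: (1, -1)
layer 4 (escape) active — inhibits: none
layer 5 (seek_light) active — suppresses: (-3, -2)
layer 6 (align_heading) active — suppresses: (1, 0)
→ actuator (1, 0)
position: (2, 2) + (1, 0) = (3, 2)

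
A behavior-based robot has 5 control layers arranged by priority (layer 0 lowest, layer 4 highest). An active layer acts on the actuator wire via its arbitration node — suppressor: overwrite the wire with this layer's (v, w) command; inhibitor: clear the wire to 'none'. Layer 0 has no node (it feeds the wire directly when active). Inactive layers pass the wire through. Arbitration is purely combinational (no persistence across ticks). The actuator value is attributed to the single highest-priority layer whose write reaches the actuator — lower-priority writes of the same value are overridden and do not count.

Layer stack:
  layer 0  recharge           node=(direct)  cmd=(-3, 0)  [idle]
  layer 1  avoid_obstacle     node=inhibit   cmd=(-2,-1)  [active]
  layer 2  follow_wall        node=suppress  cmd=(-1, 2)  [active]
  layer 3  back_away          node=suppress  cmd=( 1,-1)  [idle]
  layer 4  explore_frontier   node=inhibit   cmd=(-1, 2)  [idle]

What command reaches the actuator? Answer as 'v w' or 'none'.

layer 0 (recharge) idle — none
layer 1 (avoid_obstacle) active — inhibits: none
layer 2 (follow_wall) active — suppresses: (-1, 2)
layer 3 (back_away) idle — unchanged: (-1, 2)
layer 4 (explore_frontier) idle — unchanged: (-1, 2)
→ actuator (-1, 2)

-1 2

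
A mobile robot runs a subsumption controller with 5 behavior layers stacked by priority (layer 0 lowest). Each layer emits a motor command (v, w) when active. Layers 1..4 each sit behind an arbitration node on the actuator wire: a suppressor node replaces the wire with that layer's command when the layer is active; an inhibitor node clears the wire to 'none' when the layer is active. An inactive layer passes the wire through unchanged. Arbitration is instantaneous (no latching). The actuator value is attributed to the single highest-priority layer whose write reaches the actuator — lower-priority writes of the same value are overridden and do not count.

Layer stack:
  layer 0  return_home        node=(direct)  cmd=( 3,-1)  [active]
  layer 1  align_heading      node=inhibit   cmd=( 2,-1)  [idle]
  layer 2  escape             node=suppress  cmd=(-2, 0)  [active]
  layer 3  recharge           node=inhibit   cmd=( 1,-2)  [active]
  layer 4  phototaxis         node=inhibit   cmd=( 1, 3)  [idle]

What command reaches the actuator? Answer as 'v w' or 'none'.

[0] return_home on; wire := (3, -1)
[1] align_heading off; pass (3, -1)
[2] escape on (suppress); wire := (-2, 0)
[3] recharge on (inhibit); wire := none
[4] phototaxis off; pass none
output none

none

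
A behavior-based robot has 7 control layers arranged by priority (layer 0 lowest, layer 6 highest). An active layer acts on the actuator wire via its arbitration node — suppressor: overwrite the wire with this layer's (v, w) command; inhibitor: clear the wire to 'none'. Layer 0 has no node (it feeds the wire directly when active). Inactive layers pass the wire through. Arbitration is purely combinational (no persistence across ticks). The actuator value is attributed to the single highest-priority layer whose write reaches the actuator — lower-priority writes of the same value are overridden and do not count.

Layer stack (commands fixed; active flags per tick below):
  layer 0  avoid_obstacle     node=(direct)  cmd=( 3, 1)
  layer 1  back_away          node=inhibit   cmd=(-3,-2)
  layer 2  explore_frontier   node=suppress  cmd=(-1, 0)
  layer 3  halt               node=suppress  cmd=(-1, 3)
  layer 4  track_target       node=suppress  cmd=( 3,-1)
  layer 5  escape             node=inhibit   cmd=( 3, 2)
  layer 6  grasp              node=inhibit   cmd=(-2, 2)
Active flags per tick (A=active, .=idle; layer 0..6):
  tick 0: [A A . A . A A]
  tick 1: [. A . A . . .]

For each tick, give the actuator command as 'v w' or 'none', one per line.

tick 0:
  layer 0 (avoid_obstacle) active — direct: (3, 1)
  layer 1 (back_away) active — inhibits: none
  layer 2 (explore_frontier) idle — unchanged: none
  layer 3 (halt) active — suppresses: (-1, 3)
  layer 4 (track_target) idle — unchanged: (-1, 3)
  layer 5 (escape) active — inhibits: none
  layer 6 (grasp) active — inhibits: none
  → actuator none
tick 1:
  layer 0 (avoid_obstacle) idle — none
  layer 1 (back_away) active — inhibits: none
  layer 2 (explore_frontier) idle — unchanged: none
  layer 3 (halt) active — suppresses: (-1, 3)
  layer 4 (track_target) idle — unchanged: (-1, 3)
  layer 5 (escape) idle — unchanged: (-1, 3)
  layer 6 (grasp) idle — unchanged: (-1, 3)
  → actuator (-1, 3)

none
-1 3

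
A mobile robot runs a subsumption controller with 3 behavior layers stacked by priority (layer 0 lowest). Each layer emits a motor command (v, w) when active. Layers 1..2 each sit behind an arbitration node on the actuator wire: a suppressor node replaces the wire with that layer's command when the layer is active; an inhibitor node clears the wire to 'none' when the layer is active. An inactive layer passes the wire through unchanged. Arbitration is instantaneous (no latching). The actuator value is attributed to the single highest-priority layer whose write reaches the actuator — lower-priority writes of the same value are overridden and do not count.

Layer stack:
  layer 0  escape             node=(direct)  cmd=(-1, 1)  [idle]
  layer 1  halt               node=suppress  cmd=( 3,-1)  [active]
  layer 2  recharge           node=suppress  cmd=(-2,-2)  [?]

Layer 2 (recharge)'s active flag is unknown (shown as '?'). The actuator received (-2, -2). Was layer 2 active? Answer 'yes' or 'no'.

If layer 2 is active=yes:
  actuator would be (-2, -2)
If layer 2 is active=no:
  actuator would be (3, -1)
Observed (-2, -2), so layer 2 was active.

yes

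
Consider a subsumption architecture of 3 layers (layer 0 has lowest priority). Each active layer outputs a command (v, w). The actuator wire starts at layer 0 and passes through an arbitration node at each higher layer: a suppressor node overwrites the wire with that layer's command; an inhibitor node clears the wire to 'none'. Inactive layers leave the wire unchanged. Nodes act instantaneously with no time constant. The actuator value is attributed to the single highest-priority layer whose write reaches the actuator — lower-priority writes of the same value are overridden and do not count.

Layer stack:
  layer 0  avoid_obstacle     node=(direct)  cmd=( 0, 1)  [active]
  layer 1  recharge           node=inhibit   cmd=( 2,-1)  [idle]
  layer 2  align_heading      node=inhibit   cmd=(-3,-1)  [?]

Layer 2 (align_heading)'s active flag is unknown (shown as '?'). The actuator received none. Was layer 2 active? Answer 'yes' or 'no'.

yes

If layer 2 is active=yes:
  actuator would be none
If layer 2 is active=no:
  actuator would be (0, 1)
Observed none, so layer 2 was active.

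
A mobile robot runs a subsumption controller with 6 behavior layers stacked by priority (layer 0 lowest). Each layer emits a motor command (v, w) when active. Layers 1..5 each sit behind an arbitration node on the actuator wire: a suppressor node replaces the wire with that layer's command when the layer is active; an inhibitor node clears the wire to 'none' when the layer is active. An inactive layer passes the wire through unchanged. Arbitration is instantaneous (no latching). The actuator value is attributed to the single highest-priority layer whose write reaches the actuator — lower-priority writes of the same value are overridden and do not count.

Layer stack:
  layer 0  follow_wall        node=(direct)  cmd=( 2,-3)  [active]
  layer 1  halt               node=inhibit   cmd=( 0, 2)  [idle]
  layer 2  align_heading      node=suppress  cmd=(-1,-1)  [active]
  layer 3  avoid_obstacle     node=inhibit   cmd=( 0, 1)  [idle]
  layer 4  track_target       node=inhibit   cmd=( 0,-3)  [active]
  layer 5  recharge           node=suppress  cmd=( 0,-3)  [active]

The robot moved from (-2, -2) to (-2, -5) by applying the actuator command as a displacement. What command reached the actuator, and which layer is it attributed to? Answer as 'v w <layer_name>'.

0 -3 recharge

displacement = (-2, -5) − (-2, -2) = (0, -3)
L0 follow_wall: active, feeds wire = (2, -3)
L1 halt: idle → wire stays (2, -3)
L2 align_heading: active, suppressor → wire = (-1, -1)
L3 avoid_obstacle: idle → wire stays (-1, -1)
L4 track_target: active, inhibitor → wire = none
L5 recharge: active, suppressor → wire = (0, -3)
actuator = (0, -3) — from layer 5 (recharge)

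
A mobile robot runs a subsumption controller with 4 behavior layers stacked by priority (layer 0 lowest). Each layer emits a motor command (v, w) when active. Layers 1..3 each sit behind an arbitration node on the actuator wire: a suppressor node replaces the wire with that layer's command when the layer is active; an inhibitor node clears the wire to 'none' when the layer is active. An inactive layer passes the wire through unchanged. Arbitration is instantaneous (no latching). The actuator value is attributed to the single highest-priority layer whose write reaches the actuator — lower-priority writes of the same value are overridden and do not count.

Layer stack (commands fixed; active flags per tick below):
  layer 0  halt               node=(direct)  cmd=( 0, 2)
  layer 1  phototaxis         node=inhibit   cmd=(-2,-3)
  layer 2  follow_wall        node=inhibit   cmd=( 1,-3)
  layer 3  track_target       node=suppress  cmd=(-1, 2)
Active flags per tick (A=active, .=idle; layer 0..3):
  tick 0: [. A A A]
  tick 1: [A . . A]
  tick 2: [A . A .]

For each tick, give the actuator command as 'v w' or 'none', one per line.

tick 0:
  L0 halt: idle → wire = none
  L1 phototaxis: active, inhibitor → wire = none
  L2 follow_wall: active, inhibitor → wire = none
  L3 track_target: active, suppressor → wire = (-1, 2)
  actuator = (-1, 2)
tick 1:
  L0 halt: active, feeds wire = (0, 2)
  L1 phototaxis: idle → wire stays (0, 2)
  L2 follow_wall: idle → wire stays (0, 2)
  L3 track_target: active, suppressor → wire = (-1, 2)
  actuator = (-1, 2)
tick 2:
  L0 halt: active, feeds wire = (0, 2)
  L1 phototaxis: idle → wire stays (0, 2)
  L2 follow_wall: active, inhibitor → wire = none
  L3 track_target: idle → wire stays none
  actuator = none

-1 2
-1 2
none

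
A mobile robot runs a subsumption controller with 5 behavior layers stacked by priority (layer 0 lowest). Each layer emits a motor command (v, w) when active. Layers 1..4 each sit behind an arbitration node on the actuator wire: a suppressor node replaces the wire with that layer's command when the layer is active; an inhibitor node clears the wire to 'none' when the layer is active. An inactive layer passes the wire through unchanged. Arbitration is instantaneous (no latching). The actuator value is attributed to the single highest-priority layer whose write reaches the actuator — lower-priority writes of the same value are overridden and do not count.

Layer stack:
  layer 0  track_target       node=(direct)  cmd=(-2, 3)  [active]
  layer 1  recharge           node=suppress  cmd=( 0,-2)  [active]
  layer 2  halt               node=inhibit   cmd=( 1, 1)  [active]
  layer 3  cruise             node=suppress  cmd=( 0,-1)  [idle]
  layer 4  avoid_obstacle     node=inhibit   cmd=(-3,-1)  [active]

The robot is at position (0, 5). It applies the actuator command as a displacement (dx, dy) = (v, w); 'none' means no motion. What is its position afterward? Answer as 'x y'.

0 5

L0 track_target: active, feeds wire = (-2, 3)
L1 recharge: active, suppressor → wire = (0, -2)
L2 halt: active, inhibitor → wire = none
L3 cruise: idle → wire stays none
L4 avoid_obstacle: active, inhibitor → wire = none
actuator = none
position: (0, 5) + none = (0, 5)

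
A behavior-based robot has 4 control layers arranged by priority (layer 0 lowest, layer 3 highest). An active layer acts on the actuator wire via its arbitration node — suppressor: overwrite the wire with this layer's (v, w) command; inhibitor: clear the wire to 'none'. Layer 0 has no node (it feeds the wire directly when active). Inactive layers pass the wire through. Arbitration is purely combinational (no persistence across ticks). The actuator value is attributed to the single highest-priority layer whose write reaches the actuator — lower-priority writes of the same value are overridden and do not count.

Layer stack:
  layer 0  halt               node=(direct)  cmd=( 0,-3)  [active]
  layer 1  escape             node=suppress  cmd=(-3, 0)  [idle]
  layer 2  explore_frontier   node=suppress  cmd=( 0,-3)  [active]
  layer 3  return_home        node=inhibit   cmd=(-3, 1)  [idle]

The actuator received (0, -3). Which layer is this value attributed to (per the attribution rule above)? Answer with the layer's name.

explore_frontier

[0] halt on; wire := (0, -3)
[1] escape off; pass (0, -3)
[2] explore_frontier on (suppress); wire := (0, -3)
[3] return_home off; pass (0, -3)
output (0, -3)
last writer: layer 2 = explore_frontier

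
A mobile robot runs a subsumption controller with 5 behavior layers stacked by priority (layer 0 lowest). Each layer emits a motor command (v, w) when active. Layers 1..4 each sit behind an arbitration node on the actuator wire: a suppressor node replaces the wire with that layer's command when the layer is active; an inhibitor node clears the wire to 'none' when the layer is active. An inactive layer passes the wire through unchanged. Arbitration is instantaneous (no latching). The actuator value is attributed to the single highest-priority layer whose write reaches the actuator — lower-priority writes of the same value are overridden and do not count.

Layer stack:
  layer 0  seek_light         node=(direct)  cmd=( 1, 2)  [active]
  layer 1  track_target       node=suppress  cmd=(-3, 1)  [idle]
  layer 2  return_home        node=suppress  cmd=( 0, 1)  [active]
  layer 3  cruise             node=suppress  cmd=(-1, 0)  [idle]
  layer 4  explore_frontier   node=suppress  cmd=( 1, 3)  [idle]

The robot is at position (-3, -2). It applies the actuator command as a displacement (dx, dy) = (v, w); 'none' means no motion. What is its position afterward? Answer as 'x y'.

layer 0 (seek_light) active — direct: (1, 2)
layer 1 (track_target) idle — unchanged: (1, 2)
layer 2 (return_home) active — suppresses: (0, 1)
layer 3 (cruise) idle — unchanged: (0, 1)
layer 4 (explore_frontier) idle — unchanged: (0, 1)
→ actuator (0, 1)
position: (-3, -2) + (0, 1) = (-3, -1)

-3 -1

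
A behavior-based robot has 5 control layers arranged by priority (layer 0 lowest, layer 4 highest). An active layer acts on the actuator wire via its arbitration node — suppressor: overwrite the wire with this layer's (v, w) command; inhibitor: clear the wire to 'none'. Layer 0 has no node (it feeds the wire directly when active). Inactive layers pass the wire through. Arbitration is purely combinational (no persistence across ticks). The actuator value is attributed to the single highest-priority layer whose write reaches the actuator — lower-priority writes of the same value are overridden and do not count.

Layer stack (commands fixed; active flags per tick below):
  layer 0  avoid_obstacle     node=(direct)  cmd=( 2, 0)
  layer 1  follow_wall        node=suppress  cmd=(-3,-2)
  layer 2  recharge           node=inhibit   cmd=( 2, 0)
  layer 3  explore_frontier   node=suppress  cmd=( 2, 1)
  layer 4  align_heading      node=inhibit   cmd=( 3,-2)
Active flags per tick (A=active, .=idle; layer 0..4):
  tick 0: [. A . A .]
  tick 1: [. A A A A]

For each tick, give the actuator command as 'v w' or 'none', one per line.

2 1
none

tick 0:
  L0 avoid_obstacle: idle → wire = none
  L1 follow_wall: active, suppressor → wire = (-3, -2)
  L2 recharge: idle → wire stays (-3, -2)
  L3 explore_frontier: active, suppressor → wire = (2, 1)
  L4 align_heading: idle → wire stays (2, 1)
  actuator = (2, 1)
tick 1:
  L0 avoid_obstacle: idle → wire = none
  L1 follow_wall: active, suppressor → wire = (-3, -2)
  L2 recharge: active, inhibitor → wire = none
  L3 explore_frontier: active, suppressor → wire = (2, 1)
  L4 align_heading: active, inhibitor → wire = none
  actuator = none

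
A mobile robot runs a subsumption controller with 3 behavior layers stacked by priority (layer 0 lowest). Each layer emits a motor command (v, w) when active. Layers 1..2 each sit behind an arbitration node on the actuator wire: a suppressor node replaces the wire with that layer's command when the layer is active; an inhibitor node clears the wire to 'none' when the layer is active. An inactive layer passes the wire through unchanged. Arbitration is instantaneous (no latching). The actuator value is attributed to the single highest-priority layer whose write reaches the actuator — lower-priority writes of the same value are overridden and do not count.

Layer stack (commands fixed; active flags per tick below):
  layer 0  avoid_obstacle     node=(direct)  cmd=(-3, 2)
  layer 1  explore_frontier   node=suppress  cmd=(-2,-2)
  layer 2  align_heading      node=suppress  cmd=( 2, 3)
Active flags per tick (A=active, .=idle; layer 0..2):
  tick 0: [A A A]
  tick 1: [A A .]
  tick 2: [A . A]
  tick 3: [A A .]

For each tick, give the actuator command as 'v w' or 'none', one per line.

tick 0:
  L0 avoid_obstacle: active, feeds wire = (-3, 2)
  L1 explore_frontier: active, suppressor → wire = (-2, -2)
  L2 align_heading: active, suppressor → wire = (2, 3)
  actuator = (2, 3)
tick 1:
  L0 avoid_obstacle: active, feeds wire = (-3, 2)
  L1 explore_frontier: active, suppressor → wire = (-2, -2)
  L2 align_heading: idle → wire stays (-2, -2)
  actuator = (-2, -2)
tick 2:
  L0 avoid_obstacle: active, feeds wire = (-3, 2)
  L1 explore_frontier: idle → wire stays (-3, 2)
  L2 align_heading: active, suppressor → wire = (2, 3)
  actuator = (2, 3)
tick 3:
  L0 avoid_obstacle: active, feeds wire = (-3, 2)
  L1 explore_frontier: active, suppressor → wire = (-2, -2)
  L2 align_heading: idle → wire stays (-2, -2)
  actuator = (-2, -2)

2 3
-2 -2
2 3
-2 -2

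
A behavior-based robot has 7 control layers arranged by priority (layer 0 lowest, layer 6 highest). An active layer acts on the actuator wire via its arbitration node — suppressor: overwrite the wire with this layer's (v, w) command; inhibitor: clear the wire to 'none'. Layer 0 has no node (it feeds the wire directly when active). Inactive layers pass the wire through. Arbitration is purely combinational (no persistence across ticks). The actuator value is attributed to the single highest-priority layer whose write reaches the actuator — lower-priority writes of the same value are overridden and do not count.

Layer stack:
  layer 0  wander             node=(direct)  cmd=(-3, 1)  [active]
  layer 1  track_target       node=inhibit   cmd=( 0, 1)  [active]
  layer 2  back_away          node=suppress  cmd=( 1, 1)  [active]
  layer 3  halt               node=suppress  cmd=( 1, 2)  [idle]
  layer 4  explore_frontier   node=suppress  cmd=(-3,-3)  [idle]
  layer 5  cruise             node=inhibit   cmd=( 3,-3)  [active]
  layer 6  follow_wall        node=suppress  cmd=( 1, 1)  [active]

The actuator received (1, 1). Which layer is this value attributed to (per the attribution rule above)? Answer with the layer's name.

L0 wander: active, feeds wire = (-3, 1)
L1 track_target: active, inhibitor → wire = none
L2 back_away: active, suppressor → wire = (1, 1)
L3 halt: idle → wire stays (1, 1)
L4 explore_frontier: idle → wire stays (1, 1)
L5 cruise: active, inhibitor → wire = none
L6 follow_wall: active, suppressor → wire = (1, 1)
actuator = (1, 1)
last writer: layer 6 = follow_wall

follow_wall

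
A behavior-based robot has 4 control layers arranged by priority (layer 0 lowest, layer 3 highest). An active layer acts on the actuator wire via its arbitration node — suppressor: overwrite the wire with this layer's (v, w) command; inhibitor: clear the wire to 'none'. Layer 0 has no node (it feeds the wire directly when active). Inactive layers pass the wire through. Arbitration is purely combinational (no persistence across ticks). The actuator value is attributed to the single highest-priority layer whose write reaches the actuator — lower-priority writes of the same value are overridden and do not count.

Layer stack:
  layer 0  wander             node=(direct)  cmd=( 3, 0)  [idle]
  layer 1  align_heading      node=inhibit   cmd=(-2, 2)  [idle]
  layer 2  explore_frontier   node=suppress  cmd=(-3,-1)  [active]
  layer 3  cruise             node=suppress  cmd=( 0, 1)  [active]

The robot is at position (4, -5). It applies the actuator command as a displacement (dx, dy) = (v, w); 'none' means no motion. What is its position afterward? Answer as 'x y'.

L0 wander: idle → wire = none
L1 align_heading: idle → wire stays none
L2 explore_frontier: active, suppressor → wire = (-3, -1)
L3 cruise: active, suppressor → wire = (0, 1)
actuator = (0, 1)
position: (4, -5) + (0, 1) = (4, -4)

4 -4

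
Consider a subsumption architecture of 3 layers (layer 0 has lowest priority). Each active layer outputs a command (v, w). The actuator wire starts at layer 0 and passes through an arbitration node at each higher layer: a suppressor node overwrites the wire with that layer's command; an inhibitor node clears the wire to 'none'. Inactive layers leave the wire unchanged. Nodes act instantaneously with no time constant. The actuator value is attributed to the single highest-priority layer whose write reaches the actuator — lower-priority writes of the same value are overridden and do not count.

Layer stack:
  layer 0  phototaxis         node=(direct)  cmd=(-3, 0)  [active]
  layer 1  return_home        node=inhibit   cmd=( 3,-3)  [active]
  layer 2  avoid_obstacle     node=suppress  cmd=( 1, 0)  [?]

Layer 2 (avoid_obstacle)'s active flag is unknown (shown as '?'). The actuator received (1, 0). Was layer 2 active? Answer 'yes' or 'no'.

yes

If layer 2 is active=yes:
  actuator would be (1, 0)
If layer 2 is active=no:
  actuator would be none
Observed (1, 0), so layer 2 was active.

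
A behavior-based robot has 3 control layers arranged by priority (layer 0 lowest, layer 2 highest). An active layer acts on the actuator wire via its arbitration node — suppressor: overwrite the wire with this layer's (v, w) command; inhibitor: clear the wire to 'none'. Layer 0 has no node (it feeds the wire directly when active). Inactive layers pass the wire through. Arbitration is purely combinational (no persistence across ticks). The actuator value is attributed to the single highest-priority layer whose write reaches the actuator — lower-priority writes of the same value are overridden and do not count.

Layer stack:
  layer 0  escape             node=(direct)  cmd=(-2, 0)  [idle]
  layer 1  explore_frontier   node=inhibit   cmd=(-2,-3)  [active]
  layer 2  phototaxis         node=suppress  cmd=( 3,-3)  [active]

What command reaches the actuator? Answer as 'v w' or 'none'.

layer 0 (escape) idle — none
layer 1 (explore_frontier) active — inhibits: none
layer 2 (phototaxis) active — suppresses: (3, -3)
→ actuator (3, -3)

3 -3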